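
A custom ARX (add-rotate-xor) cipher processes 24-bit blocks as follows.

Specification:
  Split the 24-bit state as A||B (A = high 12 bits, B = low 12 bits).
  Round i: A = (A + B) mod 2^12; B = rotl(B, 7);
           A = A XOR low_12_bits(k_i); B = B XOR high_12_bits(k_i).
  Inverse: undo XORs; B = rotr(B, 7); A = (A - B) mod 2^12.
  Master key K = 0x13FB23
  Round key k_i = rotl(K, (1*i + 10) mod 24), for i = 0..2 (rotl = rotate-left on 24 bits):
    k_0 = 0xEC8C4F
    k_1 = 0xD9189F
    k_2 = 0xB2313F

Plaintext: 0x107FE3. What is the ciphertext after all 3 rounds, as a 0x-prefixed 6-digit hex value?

0x894F10

s_0 = plaintext = 0x107FE3
s_1 = Round(s_0, k_0) = 0xCA5F37
s_2 = Round(s_1, k_1) = 0x343668
s_3 = Round(s_2, k_2) = 0x894F10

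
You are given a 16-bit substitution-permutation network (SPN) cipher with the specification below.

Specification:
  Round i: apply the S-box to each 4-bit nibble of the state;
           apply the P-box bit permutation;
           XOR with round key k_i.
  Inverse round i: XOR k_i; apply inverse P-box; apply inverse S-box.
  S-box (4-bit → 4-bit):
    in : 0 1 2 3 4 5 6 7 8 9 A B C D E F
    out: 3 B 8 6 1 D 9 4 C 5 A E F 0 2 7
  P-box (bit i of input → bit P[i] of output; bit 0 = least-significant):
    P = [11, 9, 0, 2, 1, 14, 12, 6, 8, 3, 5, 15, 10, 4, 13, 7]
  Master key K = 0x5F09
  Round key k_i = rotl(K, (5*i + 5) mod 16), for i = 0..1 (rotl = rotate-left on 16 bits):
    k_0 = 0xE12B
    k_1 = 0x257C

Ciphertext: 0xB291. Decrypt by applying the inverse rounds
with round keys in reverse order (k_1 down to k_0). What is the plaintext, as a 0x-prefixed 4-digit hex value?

0x65D4

s_0 = ciphertext = 0xB291
s_1 = InvRound(s_0, k_1) = 0x6C8B
s_2 = InvRound(s_1, k_0) = 0x65D4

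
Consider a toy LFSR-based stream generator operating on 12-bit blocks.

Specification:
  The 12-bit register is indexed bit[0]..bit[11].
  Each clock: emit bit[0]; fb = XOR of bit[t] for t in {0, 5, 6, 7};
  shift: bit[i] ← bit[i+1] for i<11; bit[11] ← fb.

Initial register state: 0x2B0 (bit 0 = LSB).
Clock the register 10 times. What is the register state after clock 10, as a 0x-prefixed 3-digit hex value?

reg_0 = 0x2B0
clock 1: out=0, reg = 0x158
clock 2: out=0, reg = 0x8AC
clock 3: out=0, reg = 0x456
clock 4: out=0, reg = 0xA2B
clock 5: out=1, reg = 0x515
clock 6: out=1, reg = 0xA8A
clock 7: out=0, reg = 0xD45
clock 8: out=1, reg = 0x6A2
clock 9: out=0, reg = 0x351
clock 10: out=1, reg = 0x1A8

0x1A8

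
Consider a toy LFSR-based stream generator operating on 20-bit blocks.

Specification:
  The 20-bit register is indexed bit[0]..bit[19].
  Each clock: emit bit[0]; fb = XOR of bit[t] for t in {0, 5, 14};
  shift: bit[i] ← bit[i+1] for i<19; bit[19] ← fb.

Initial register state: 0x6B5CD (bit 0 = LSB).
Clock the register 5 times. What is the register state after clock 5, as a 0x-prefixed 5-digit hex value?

reg_0 = 0x6B5CD
clock 1: out=1, reg = 0xB5AE6
clock 2: out=0, reg = 0x5AD73
clock 3: out=1, reg = 0x2D6B9
clock 4: out=1, reg = 0x96B5C
clock 5: out=0, reg = 0xCB5AE

0xCB5AE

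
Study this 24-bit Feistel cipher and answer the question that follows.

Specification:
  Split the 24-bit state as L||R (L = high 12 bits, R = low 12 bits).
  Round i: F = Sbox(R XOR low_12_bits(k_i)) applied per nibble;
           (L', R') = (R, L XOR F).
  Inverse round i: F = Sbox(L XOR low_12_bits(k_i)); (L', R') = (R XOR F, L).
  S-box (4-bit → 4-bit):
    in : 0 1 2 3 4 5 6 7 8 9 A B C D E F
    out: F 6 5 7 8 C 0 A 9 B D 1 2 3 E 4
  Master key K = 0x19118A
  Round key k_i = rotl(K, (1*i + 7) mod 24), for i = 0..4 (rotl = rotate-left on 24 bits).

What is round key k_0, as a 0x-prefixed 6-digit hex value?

K = 0x19118A
k_0 = rotl(K, (1*0+7) mod 24) = rotl(K, 7) = 0x88C50C

0x88C50C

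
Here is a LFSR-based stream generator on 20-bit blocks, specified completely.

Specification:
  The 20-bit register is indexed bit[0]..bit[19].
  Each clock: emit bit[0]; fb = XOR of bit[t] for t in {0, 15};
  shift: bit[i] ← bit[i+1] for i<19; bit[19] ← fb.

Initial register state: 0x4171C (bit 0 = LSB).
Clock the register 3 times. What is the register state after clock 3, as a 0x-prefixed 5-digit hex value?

reg_0 = 0x4171C
clock 1: out=0, reg = 0x20B8E
clock 2: out=0, reg = 0x105C7
clock 3: out=1, reg = 0x882E3

0x882E3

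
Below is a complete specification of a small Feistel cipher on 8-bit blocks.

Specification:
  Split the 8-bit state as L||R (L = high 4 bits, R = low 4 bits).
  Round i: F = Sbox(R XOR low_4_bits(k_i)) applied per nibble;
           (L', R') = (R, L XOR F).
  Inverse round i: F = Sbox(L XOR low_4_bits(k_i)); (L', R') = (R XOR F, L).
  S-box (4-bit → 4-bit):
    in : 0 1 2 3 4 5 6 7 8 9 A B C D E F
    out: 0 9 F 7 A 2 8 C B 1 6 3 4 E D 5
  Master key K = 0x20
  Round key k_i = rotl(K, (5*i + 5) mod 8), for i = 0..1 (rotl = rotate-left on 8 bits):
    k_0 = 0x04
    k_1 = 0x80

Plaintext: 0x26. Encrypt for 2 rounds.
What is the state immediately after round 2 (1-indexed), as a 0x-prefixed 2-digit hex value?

0xD8

s_0 = plaintext = 0x26
s_1 = Round(s_0, k_0) = 0x6D
s_2 = Round(s_1, k_1) = 0xD8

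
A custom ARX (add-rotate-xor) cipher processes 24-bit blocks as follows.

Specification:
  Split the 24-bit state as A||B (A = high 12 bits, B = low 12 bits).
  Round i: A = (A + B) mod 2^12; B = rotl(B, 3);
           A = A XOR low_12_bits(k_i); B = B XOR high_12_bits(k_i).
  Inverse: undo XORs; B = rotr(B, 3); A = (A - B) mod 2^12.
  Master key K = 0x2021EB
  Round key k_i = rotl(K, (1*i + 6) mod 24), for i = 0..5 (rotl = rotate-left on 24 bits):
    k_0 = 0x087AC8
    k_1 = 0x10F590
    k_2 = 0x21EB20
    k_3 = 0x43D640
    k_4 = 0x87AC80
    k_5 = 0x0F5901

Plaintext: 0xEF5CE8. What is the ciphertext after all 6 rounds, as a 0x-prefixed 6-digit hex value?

s_0 = plaintext = 0xEF5CE8
s_1 = Round(s_0, k_0) = 0x1157C1
s_2 = Round(s_1, k_1) = 0xD46F04
s_3 = Round(s_2, k_2) = 0x76AA39
s_4 = Round(s_3, k_3) = 0x7E35F0
s_5 = Round(s_4, k_4) = 0x1537F8
s_6 = Round(s_5, k_5) = 0x04AF36

0x04AF36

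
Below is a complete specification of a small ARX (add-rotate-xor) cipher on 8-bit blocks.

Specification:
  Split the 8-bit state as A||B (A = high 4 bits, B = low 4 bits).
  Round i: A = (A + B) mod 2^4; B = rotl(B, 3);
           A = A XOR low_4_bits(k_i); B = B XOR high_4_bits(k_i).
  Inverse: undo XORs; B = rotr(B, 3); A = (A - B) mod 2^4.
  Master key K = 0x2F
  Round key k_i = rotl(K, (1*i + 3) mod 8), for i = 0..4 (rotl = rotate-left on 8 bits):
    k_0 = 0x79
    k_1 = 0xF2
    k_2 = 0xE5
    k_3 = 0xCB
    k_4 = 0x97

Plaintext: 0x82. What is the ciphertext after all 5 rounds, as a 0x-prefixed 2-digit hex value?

s_0 = plaintext = 0x82
s_1 = Round(s_0, k_0) = 0x36
s_2 = Round(s_1, k_1) = 0xBC
s_3 = Round(s_2, k_2) = 0x28
s_4 = Round(s_3, k_3) = 0x18
s_5 = Round(s_4, k_4) = 0xED

0xED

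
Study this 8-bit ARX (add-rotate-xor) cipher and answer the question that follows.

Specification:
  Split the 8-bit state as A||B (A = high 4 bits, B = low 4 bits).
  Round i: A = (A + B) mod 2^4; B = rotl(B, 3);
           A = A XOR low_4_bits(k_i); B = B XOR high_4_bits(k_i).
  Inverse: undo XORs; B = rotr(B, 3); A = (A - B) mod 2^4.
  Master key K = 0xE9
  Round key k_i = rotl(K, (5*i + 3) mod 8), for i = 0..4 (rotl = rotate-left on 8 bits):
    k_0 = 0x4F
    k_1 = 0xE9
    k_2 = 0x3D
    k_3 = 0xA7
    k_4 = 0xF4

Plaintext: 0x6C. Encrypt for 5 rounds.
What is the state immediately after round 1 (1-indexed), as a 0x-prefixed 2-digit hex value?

0xD2

s_0 = plaintext = 0x6C
s_1 = Round(s_0, k_0) = 0xD2
s_2 = Round(s_1, k_1) = 0x6F
s_3 = Round(s_2, k_2) = 0x8C
s_4 = Round(s_3, k_3) = 0x3C
s_5 = Round(s_4, k_4) = 0xB9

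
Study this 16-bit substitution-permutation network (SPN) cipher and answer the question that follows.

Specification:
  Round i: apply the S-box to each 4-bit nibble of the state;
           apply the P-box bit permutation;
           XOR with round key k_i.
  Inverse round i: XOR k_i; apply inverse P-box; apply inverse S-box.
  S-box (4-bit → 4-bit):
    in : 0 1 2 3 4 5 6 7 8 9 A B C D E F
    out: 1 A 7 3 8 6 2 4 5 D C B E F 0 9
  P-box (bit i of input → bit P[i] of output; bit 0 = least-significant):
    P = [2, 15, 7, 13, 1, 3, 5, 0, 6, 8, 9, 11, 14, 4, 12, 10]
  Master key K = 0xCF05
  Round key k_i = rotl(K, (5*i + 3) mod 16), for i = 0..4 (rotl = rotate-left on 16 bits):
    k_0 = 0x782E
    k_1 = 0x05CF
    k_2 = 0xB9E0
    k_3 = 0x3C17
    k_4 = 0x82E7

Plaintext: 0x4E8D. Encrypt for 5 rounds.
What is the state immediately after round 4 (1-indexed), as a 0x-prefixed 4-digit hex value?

s_0 = plaintext = 0x4E8D
s_1 = Round(s_0, k_0) = 0xDC88
s_2 = Round(s_1, k_1) = 0x5A79
s_3 = Round(s_2, k_2) = 0x8354
s_4 = Round(s_3, k_3) = 0x4D7F
s_5 = Round(s_4, k_4) = 0xAD83

0x4D7F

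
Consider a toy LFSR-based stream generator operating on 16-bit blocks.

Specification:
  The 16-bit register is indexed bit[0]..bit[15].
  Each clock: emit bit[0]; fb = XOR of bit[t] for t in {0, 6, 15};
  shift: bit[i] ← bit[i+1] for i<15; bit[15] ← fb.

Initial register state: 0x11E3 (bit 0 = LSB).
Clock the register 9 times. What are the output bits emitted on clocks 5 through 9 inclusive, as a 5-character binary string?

01111

reg_0 = 0x11E3
clock 1: out=1, reg = 0x08F1
clock 2: out=1, reg = 0x0478
clock 3: out=0, reg = 0x823C
clock 4: out=0, reg = 0xC11E
clock 5: out=0, reg = 0xE08F
clock 6: out=1, reg = 0x7047
clock 7: out=1, reg = 0x3823
clock 8: out=1, reg = 0x9C11
clock 9: out=1, reg = 0x4E08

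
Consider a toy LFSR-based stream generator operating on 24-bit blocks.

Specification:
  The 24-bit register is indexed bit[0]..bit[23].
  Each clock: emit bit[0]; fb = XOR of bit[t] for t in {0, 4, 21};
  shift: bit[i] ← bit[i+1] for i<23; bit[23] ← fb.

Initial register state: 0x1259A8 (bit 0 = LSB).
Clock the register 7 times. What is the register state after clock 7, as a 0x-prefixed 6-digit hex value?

0x4424B3

reg_0 = 0x1259A8
clock 1: out=0, reg = 0x092CD4
clock 2: out=0, reg = 0x84966A
clock 3: out=0, reg = 0x424B35
clock 4: out=1, reg = 0x21259A
clock 5: out=0, reg = 0x1092CD
clock 6: out=1, reg = 0x884966
clock 7: out=0, reg = 0x4424B3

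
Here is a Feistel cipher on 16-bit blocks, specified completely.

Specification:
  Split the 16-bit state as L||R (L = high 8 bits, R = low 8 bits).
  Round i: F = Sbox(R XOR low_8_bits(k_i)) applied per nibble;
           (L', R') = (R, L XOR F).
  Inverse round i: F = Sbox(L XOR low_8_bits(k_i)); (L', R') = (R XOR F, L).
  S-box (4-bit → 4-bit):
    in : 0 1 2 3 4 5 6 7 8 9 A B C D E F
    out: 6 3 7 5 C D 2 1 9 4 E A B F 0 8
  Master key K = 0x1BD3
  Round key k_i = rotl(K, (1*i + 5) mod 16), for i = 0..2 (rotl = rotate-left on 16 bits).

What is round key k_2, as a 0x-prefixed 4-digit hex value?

0xE98D

K = 0x1BD3
k_0 = rotl(K, (1*0+5) mod 16) = rotl(K, 5) = 0x7A63
k_1 = rotl(K, (1*1+5) mod 16) = rotl(K, 6) = 0xF4C6
k_2 = rotl(K, (1*2+5) mod 16) = rotl(K, 7) = 0xE98D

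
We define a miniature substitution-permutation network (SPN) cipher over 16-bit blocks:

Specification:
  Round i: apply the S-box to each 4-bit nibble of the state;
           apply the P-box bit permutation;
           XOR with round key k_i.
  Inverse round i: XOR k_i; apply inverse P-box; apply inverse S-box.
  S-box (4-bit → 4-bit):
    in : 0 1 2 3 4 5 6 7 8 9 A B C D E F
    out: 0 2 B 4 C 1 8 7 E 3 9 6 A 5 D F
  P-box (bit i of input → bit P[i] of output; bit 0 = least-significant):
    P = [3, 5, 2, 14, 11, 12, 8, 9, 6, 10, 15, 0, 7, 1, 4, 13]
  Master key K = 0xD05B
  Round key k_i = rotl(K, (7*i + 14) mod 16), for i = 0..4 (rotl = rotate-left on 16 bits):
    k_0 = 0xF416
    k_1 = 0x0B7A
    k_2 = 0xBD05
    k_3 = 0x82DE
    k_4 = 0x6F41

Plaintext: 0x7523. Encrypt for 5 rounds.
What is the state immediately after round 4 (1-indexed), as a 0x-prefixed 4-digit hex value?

s_0 = plaintext = 0x7523
s_1 = Round(s_0, k_0) = 0xEEC0
s_2 = Round(s_1, k_1) = 0xB9AB
s_3 = Round(s_2, k_2) = 0xB373
s_4 = Round(s_3, k_3) = 0x1BC8
s_5 = Round(s_4, k_4) = 0xB967

0x1BC8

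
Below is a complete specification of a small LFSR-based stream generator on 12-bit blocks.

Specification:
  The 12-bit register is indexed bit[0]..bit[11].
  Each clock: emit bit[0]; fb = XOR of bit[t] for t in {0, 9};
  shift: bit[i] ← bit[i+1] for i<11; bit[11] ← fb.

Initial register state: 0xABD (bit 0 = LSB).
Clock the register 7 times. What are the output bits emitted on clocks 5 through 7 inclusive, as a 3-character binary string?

reg_0 = 0xABD
clock 1: out=1, reg = 0x55E
clock 2: out=0, reg = 0x2AF
clock 3: out=1, reg = 0x157
clock 4: out=1, reg = 0x8AB
clock 5: out=1, reg = 0xC55
clock 6: out=1, reg = 0xE2A
clock 7: out=0, reg = 0xF15

110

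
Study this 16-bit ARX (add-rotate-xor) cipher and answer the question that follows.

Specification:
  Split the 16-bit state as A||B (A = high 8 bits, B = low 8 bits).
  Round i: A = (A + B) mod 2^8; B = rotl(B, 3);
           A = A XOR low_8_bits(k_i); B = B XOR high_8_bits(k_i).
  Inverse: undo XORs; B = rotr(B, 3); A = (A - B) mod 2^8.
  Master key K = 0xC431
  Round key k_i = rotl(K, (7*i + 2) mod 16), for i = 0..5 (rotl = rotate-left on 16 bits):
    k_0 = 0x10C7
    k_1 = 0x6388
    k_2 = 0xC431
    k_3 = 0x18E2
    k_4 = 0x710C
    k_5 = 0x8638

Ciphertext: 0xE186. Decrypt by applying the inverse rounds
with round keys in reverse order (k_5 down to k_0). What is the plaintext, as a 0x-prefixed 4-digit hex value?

0x578E

s_0 = ciphertext = 0xE186
s_1 = InvRound(s_0, k_5) = 0xD900
s_2 = InvRound(s_1, k_4) = 0xA72E
s_3 = InvRound(s_2, k_3) = 0x7FC6
s_4 = InvRound(s_3, k_2) = 0x0E40
s_5 = InvRound(s_4, k_1) = 0x2264
s_6 = InvRound(s_5, k_0) = 0x578E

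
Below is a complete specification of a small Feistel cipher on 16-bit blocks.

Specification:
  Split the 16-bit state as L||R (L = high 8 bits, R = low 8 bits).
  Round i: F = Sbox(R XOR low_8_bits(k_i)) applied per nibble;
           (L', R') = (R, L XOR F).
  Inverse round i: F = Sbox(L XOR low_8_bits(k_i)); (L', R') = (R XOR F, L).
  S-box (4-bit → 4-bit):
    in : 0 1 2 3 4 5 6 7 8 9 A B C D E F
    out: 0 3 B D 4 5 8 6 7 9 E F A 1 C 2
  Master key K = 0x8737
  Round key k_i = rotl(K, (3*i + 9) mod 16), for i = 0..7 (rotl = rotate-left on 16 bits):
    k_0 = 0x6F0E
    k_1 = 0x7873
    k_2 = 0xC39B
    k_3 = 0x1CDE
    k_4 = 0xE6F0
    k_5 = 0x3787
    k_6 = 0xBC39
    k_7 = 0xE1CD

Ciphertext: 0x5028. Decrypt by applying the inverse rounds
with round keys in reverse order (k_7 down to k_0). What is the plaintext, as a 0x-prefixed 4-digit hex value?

0xC0F4

s_0 = ciphertext = 0x5028
s_1 = InvRound(s_0, k_7) = 0xB950
s_2 = InvRound(s_1, k_6) = 0x20B9
s_3 = InvRound(s_2, k_5) = 0x5F20
s_4 = InvRound(s_3, k_4) = 0xC25F
s_5 = InvRound(s_4, k_3) = 0x65C2
s_6 = InvRound(s_5, k_2) = 0xEE65
s_7 = InvRound(s_6, k_1) = 0xF4EE
s_8 = InvRound(s_7, k_0) = 0xC0F4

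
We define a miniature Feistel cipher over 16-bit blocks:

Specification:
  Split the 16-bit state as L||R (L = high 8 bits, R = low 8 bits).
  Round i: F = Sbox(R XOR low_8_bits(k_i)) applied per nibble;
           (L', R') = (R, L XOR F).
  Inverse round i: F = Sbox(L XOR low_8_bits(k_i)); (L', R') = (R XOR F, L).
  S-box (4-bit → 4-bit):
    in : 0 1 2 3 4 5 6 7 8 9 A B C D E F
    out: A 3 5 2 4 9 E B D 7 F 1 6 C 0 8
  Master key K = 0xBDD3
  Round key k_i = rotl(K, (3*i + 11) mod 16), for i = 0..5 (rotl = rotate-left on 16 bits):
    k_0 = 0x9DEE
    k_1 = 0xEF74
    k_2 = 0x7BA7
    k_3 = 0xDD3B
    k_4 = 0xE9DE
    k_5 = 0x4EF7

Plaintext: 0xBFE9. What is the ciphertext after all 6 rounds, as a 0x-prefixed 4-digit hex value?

s_0 = plaintext = 0xBFE9
s_1 = Round(s_0, k_0) = 0xE914
s_2 = Round(s_1, k_1) = 0x1403
s_3 = Round(s_2, k_2) = 0x03E0
s_4 = Round(s_3, k_3) = 0xE0C2
s_5 = Round(s_4, k_4) = 0xC2D6
s_6 = Round(s_5, k_5) = 0xD691

0xD691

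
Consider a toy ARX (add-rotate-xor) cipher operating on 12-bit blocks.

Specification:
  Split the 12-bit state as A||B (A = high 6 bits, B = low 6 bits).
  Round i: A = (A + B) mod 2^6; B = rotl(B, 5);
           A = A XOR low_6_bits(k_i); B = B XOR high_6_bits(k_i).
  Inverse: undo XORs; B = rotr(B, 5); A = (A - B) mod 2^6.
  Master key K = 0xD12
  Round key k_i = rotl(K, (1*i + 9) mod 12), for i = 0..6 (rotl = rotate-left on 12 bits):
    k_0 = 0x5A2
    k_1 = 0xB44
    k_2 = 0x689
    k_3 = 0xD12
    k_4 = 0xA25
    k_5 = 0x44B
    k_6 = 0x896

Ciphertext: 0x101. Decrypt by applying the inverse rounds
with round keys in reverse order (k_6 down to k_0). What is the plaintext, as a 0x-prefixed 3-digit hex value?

s_0 = ciphertext = 0x101
s_1 = InvRound(s_0, k_6) = 0x2C7
s_2 = InvRound(s_1, k_5) = 0x52C
s_3 = InvRound(s_2, k_4) = 0xA48
s_4 = InvRound(s_3, k_3) = 0x0B9
s_5 = InvRound(s_4, k_2) = 0x107
s_6 = InvRound(s_5, k_1) = 0xAD5
s_7 = InvRound(s_6, k_0) = 0x0C6

0x0C6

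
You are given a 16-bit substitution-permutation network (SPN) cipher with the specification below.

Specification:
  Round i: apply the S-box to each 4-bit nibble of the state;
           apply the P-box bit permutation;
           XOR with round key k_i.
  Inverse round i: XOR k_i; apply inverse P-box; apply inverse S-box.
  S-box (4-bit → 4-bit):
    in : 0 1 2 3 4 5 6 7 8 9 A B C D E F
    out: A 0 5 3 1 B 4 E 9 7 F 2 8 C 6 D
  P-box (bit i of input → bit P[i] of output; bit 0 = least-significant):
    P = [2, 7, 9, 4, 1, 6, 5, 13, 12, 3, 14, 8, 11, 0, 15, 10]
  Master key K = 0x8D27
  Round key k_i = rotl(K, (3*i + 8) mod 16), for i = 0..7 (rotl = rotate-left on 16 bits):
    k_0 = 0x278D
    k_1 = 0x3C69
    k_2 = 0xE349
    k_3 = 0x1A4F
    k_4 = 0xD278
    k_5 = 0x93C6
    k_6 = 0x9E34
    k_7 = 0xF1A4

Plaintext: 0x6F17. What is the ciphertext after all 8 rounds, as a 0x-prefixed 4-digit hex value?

s_0 = plaintext = 0x6F17
s_1 = Round(s_0, k_0) = 0xF41D
s_2 = Round(s_1, k_1) = 0xA279
s_3 = Round(s_2, k_2) = 0x1DAC
s_4 = Round(s_3, k_3) = 0x7B3D
s_5 = Round(s_4, k_4) = 0x5423
s_6 = Round(s_5, k_5) = 0x8F61
s_7 = Round(s_6, k_6) = 0xC314
s_8 = Round(s_7, k_7) = 0xE5A8

0xE5A8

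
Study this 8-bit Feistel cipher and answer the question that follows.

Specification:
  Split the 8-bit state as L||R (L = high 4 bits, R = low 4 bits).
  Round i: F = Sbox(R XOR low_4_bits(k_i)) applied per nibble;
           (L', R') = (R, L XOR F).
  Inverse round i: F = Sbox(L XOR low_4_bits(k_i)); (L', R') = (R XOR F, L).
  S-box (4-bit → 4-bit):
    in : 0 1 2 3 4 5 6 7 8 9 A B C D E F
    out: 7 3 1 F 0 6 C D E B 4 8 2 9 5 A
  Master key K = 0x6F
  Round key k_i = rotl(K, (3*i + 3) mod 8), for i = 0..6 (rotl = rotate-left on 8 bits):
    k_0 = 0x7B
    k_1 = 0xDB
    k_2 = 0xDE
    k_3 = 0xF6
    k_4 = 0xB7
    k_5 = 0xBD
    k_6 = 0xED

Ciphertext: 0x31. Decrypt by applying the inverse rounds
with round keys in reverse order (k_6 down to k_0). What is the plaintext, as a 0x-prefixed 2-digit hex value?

0x6E

s_0 = ciphertext = 0x31
s_1 = InvRound(s_0, k_6) = 0x43
s_2 = InvRound(s_1, k_5) = 0x84
s_3 = InvRound(s_2, k_4) = 0xE8
s_4 = InvRound(s_3, k_3) = 0x6E
s_5 = InvRound(s_4, k_2) = 0x06
s_6 = InvRound(s_5, k_1) = 0xE0
s_7 = InvRound(s_6, k_0) = 0x6E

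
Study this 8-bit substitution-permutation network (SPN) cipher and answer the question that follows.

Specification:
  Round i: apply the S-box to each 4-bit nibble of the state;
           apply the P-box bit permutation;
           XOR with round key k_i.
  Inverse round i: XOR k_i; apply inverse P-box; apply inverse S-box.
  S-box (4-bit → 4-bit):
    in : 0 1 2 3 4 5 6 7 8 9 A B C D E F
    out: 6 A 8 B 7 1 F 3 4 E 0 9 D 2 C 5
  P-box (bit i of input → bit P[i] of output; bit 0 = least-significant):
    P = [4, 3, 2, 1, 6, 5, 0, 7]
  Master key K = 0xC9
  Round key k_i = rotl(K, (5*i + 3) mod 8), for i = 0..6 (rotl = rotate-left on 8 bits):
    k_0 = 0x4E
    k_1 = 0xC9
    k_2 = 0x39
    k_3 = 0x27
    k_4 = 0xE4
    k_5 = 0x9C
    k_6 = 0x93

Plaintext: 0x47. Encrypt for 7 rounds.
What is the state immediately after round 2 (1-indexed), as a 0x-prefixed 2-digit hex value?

s_0 = plaintext = 0x47
s_1 = Round(s_0, k_0) = 0x37
s_2 = Round(s_1, k_1) = 0x31
s_3 = Round(s_2, k_2) = 0xD3
s_4 = Round(s_3, k_3) = 0x1D
s_5 = Round(s_4, k_4) = 0x4C
s_6 = Round(s_5, k_5) = 0xEB
s_7 = Round(s_6, k_6) = 0x00

0x31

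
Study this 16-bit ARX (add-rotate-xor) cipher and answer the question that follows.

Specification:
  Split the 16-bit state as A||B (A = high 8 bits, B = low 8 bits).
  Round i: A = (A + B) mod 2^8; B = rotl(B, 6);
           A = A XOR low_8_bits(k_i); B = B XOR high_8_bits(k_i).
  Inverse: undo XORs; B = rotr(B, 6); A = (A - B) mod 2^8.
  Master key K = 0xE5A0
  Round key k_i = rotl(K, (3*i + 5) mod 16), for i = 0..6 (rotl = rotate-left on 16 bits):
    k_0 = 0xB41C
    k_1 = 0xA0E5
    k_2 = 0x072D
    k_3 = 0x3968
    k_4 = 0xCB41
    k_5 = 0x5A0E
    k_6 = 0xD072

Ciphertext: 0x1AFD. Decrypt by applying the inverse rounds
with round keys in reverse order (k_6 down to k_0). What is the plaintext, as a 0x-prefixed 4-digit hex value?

s_0 = ciphertext = 0x1AFD
s_1 = InvRound(s_0, k_6) = 0xB4B4
s_2 = InvRound(s_1, k_5) = 0xFFBB
s_3 = InvRound(s_2, k_4) = 0xFDC1
s_4 = InvRound(s_3, k_3) = 0xB2E3
s_5 = InvRound(s_4, k_2) = 0x0C93
s_6 = InvRound(s_5, k_1) = 0x1DCC
s_7 = InvRound(s_6, k_0) = 0x20E1

0x20E1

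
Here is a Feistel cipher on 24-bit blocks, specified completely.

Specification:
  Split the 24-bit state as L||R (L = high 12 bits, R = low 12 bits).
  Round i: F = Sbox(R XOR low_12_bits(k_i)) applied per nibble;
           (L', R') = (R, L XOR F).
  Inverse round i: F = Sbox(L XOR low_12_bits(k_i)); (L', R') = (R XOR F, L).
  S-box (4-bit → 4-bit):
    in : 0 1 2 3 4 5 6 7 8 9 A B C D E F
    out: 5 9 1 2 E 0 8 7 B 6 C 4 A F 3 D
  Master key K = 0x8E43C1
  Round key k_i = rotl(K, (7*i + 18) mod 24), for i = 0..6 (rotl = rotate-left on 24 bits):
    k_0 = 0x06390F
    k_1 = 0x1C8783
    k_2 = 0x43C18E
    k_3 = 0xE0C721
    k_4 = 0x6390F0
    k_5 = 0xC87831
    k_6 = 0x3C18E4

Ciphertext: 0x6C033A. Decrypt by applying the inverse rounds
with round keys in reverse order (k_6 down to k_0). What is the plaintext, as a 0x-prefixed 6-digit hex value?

s_0 = ciphertext = 0x6C033A
s_1 = InvRound(s_0, k_6) = 0x0246C0
s_2 = InvRound(s_1, k_5) = 0xD50024
s_3 = InvRound(s_2, k_4) = 0xFE1D50
s_4 = InvRound(s_3, k_3) = 0x6F5FE1
s_5 = InvRound(s_4, k_2) = 0x8956F5
s_6 = InvRound(s_5, k_1) = 0xB6D895
s_7 = InvRound(s_6, k_0) = 0x914B6D

0x914B6D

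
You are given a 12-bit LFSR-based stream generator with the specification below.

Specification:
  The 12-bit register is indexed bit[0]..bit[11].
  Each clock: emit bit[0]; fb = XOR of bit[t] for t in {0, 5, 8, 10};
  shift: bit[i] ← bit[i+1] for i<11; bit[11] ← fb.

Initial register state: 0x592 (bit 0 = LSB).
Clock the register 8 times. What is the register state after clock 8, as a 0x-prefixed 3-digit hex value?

0xD25

reg_0 = 0x592
clock 1: out=0, reg = 0x2C9
clock 2: out=1, reg = 0x964
clock 3: out=0, reg = 0x4B2
clock 4: out=0, reg = 0x259
clock 5: out=1, reg = 0x92C
clock 6: out=0, reg = 0x496
clock 7: out=0, reg = 0xA4B
clock 8: out=1, reg = 0xD25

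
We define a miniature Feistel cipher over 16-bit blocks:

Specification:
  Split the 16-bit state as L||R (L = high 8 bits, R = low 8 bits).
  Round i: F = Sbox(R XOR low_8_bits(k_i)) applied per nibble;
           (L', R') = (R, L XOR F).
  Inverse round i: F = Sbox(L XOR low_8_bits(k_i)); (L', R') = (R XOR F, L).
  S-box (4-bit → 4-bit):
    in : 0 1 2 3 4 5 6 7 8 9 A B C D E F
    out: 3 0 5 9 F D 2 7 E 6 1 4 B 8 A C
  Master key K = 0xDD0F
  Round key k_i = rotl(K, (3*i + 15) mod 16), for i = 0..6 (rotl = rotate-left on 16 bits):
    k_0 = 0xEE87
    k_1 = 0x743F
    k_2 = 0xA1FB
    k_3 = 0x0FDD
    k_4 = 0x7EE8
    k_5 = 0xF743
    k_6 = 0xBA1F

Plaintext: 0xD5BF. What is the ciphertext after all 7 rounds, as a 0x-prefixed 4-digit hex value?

s_0 = plaintext = 0xD5BF
s_1 = Round(s_0, k_0) = 0xBF4B
s_2 = Round(s_1, k_1) = 0x4BC0
s_3 = Round(s_2, k_2) = 0xC0DF
s_4 = Round(s_3, k_3) = 0xDFF5
s_5 = Round(s_4, k_4) = 0xF5D7
s_6 = Round(s_5, k_5) = 0xD79A
s_7 = Round(s_6, k_6) = 0x9A3A

0x9A3A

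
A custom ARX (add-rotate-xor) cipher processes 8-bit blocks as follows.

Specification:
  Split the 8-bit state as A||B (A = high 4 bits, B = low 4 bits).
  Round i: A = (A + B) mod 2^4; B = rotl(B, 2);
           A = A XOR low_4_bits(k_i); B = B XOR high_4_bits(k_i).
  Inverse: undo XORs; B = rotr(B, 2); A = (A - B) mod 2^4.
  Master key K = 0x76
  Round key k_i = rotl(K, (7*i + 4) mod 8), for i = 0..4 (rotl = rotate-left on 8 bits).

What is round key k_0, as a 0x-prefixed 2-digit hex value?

0x67

K = 0x76
k_0 = rotl(K, (7*0+4) mod 8) = rotl(K, 4) = 0x67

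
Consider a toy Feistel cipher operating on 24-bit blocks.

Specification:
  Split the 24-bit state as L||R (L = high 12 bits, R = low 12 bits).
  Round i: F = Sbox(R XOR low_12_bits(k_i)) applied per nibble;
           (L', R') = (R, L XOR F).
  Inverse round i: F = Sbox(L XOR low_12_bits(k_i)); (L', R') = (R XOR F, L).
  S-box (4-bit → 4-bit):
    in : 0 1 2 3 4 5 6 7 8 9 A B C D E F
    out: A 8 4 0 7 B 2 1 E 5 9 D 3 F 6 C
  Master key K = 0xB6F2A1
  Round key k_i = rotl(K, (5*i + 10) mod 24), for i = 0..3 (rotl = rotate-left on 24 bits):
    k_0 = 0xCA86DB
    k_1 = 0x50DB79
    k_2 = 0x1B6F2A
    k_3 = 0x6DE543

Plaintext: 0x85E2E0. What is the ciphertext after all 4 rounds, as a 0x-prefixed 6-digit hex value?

0x6B3563

s_0 = plaintext = 0x85E2E0
s_1 = Round(s_0, k_0) = 0x2E0F53
s_2 = Round(s_1, k_1) = 0xF535A9
s_3 = Round(s_2, k_2) = 0x5A96B3
s_4 = Round(s_3, k_3) = 0x6B3563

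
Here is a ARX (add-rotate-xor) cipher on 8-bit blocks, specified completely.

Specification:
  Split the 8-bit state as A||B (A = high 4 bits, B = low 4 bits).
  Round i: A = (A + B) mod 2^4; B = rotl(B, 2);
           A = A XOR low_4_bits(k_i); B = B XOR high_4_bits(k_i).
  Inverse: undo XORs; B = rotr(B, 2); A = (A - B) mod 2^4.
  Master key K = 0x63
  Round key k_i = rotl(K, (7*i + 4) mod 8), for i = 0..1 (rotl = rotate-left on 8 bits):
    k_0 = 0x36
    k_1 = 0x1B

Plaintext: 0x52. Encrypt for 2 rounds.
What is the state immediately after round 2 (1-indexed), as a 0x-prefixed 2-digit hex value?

0x7F

s_0 = plaintext = 0x52
s_1 = Round(s_0, k_0) = 0x1B
s_2 = Round(s_1, k_1) = 0x7F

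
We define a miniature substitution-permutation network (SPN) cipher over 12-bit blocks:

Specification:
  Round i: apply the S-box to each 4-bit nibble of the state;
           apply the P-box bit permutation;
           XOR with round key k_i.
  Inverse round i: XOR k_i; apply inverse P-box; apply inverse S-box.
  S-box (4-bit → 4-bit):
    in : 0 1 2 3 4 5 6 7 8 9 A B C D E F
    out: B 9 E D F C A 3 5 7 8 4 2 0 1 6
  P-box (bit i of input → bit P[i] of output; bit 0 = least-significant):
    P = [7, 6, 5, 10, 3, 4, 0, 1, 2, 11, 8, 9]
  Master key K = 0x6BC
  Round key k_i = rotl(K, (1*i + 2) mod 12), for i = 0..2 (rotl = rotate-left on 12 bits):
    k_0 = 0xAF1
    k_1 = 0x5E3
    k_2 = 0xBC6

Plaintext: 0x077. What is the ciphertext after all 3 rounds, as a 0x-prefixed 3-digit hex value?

0x637

s_0 = plaintext = 0x077
s_1 = Round(s_0, k_0) = 0x02D
s_2 = Round(s_1, k_1) = 0xFF4
s_3 = Round(s_2, k_2) = 0x637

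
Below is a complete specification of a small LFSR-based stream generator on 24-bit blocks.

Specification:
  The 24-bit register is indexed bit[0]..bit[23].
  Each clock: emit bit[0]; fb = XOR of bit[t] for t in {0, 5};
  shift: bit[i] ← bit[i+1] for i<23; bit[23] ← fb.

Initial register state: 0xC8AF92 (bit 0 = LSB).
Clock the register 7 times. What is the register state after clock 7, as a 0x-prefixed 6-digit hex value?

0xDD915F

reg_0 = 0xC8AF92
clock 1: out=0, reg = 0x6457C9
clock 2: out=1, reg = 0xB22BE4
clock 3: out=0, reg = 0xD915F2
clock 4: out=0, reg = 0xEC8AF9
clock 5: out=1, reg = 0x76457C
clock 6: out=0, reg = 0xBB22BE
clock 7: out=0, reg = 0xDD915F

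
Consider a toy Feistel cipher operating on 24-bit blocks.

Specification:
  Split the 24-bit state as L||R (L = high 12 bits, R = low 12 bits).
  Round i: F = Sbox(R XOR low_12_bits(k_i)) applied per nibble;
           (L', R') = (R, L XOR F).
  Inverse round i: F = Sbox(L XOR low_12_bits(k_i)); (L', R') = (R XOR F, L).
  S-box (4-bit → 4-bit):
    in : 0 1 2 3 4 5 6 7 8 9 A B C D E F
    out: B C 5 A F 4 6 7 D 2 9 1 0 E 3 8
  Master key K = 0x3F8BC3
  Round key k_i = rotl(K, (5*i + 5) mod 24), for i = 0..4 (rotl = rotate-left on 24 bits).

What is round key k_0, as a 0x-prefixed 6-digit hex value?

K = 0x3F8BC3
k_0 = rotl(K, (5*0+5) mod 24) = rotl(K, 5) = 0xF17867

0xF17867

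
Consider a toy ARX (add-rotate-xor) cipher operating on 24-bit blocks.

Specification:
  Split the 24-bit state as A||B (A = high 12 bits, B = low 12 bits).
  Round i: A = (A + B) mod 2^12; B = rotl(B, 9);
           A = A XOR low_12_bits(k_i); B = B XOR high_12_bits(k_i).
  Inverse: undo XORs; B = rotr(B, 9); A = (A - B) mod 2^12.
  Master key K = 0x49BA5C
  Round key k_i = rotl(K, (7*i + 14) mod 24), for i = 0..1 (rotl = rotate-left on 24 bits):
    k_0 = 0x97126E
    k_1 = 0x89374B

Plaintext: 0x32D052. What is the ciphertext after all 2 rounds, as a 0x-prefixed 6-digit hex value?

0x9C7F3C

s_0 = plaintext = 0x32D052
s_1 = Round(s_0, k_0) = 0x111D7B
s_2 = Round(s_1, k_1) = 0x9C7F3C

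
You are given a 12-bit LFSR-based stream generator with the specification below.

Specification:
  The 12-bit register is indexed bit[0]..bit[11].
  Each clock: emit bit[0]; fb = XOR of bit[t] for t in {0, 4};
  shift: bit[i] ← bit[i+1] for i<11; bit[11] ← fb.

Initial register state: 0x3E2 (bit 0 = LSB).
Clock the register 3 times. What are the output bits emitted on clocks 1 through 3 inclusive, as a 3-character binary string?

reg_0 = 0x3E2
clock 1: out=0, reg = 0x1F1
clock 2: out=1, reg = 0x0F8
clock 3: out=0, reg = 0x87C

010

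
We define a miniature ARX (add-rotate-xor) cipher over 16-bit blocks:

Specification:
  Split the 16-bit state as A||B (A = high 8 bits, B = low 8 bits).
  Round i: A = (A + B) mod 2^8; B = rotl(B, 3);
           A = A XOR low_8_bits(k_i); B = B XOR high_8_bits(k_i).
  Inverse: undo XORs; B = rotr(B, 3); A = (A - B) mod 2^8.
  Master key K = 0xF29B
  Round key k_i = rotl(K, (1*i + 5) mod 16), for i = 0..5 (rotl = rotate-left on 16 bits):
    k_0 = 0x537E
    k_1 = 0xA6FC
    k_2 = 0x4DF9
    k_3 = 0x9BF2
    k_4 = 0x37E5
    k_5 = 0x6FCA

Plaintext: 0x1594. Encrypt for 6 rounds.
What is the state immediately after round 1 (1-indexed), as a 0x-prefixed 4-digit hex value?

s_0 = plaintext = 0x1594
s_1 = Round(s_0, k_0) = 0xD7F7
s_2 = Round(s_1, k_1) = 0x3219
s_3 = Round(s_2, k_2) = 0xB285
s_4 = Round(s_3, k_3) = 0xC5B7
s_5 = Round(s_4, k_4) = 0x998A
s_6 = Round(s_5, k_5) = 0xE93B

0xD7F7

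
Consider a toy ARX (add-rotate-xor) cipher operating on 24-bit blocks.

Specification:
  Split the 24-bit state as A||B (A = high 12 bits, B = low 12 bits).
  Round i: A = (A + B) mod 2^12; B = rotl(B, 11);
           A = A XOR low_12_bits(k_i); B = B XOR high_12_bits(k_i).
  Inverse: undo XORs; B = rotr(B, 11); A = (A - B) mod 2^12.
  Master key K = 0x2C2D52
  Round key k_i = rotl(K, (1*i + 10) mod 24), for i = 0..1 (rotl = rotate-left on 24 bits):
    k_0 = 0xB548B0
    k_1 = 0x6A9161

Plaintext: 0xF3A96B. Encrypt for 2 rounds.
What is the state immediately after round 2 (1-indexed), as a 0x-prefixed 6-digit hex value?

s_0 = plaintext = 0xF3A96B
s_1 = Round(s_0, k_0) = 0x0157E1
s_2 = Round(s_1, k_1) = 0x697D59

0x697D59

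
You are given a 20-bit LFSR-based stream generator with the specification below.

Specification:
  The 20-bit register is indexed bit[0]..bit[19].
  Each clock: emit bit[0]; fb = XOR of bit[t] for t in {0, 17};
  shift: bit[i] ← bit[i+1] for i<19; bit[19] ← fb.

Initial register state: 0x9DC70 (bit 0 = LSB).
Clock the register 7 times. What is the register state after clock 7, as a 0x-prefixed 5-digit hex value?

reg_0 = 0x9DC70
clock 1: out=0, reg = 0x4EE38
clock 2: out=0, reg = 0x2771C
clock 3: out=0, reg = 0x93B8E
clock 4: out=0, reg = 0x49DC7
clock 5: out=1, reg = 0xA4EE3
clock 6: out=1, reg = 0x52771
clock 7: out=1, reg = 0xA93B8

0xA93B8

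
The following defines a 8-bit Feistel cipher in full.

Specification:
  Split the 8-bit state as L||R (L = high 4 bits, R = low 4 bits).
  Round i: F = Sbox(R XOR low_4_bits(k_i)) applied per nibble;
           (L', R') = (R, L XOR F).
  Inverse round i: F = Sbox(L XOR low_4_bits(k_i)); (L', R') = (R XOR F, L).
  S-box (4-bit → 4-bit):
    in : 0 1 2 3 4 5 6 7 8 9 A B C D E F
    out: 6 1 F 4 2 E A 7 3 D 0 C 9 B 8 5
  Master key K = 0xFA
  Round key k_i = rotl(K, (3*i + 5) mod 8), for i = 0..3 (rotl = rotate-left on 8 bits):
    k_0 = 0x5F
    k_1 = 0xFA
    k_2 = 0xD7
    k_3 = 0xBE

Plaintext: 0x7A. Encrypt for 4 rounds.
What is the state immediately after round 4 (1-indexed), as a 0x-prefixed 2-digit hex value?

0x4E

s_0 = plaintext = 0x7A
s_1 = Round(s_0, k_0) = 0xA9
s_2 = Round(s_1, k_1) = 0x9E
s_3 = Round(s_2, k_2) = 0xE4
s_4 = Round(s_3, k_3) = 0x4E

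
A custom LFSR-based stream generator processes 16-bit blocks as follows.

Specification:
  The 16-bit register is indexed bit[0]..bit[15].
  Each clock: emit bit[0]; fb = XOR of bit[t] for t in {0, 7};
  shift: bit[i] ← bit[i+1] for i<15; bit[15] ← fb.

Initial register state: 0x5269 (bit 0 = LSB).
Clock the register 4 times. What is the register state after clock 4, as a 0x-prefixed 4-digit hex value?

reg_0 = 0x5269
clock 1: out=1, reg = 0xA934
clock 2: out=0, reg = 0x549A
clock 3: out=0, reg = 0xAA4D
clock 4: out=1, reg = 0xD526

0xD526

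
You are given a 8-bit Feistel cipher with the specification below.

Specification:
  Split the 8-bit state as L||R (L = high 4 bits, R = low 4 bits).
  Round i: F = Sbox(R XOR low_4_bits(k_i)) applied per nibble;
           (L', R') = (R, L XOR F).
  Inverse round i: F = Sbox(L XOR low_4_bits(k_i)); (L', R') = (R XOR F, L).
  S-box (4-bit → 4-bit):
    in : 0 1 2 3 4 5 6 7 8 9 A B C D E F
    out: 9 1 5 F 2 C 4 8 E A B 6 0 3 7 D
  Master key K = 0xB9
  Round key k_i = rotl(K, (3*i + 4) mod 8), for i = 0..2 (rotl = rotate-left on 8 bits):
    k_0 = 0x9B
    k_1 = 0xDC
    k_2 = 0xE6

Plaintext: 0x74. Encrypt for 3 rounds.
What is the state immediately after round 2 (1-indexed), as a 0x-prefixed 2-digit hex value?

0xA0

s_0 = plaintext = 0x74
s_1 = Round(s_0, k_0) = 0x4A
s_2 = Round(s_1, k_1) = 0xA0
s_3 = Round(s_2, k_2) = 0x0E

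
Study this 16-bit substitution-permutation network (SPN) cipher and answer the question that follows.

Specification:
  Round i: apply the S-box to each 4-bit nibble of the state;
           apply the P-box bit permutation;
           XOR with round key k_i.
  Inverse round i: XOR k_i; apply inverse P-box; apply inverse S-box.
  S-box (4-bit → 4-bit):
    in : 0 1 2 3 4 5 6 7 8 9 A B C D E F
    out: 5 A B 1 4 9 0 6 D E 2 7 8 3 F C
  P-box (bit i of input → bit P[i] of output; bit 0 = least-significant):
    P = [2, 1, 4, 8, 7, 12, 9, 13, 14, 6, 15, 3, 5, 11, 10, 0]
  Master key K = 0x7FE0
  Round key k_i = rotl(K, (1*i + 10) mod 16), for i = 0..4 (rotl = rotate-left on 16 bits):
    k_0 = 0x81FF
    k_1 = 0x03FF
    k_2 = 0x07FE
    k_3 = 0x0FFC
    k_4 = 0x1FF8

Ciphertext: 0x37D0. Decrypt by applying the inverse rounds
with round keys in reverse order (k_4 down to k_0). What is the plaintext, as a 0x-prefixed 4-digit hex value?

0x9D9B

s_0 = ciphertext = 0x37D0
s_1 = InvRound(s_0, k_4) = 0xDCC6
s_2 = InvRound(s_1, k_3) = 0x3879
s_3 = InvRound(s_2, k_2) = 0x96E2
s_4 = InvRound(s_3, k_1) = 0xFFA8
s_5 = InvRound(s_4, k_0) = 0x9D9B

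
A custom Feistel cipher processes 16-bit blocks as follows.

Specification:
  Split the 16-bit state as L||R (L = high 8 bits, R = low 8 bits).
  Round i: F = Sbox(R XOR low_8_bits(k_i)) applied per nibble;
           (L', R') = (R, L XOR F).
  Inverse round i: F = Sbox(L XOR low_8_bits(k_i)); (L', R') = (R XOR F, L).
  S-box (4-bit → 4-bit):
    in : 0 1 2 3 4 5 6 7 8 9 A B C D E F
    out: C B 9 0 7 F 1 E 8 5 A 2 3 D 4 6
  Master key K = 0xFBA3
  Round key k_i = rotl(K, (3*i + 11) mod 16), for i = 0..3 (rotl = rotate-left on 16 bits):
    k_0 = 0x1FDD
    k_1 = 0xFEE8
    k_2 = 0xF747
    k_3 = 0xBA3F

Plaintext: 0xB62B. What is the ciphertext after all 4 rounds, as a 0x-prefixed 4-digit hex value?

s_0 = plaintext = 0xB62B
s_1 = Round(s_0, k_0) = 0x2BD7
s_2 = Round(s_1, k_1) = 0xD72D
s_3 = Round(s_2, k_2) = 0x2DCD
s_4 = Round(s_3, k_3) = 0xCD44

0xCD44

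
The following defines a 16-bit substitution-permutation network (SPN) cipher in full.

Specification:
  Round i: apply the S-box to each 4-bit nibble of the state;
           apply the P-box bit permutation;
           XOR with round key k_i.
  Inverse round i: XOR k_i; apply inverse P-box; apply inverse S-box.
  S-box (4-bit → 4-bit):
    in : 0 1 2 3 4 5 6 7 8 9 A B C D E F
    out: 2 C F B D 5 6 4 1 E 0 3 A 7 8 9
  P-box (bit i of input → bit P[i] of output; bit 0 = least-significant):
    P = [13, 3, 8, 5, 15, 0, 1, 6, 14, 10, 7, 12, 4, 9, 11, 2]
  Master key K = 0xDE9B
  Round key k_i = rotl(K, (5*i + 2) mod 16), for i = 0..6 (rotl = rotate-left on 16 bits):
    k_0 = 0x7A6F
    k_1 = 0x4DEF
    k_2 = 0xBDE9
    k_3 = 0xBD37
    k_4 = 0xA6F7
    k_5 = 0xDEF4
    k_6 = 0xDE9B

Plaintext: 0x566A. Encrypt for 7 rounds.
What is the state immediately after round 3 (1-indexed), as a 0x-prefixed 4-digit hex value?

s_0 = plaintext = 0x566A
s_1 = Round(s_0, k_0) = 0x76FC
s_2 = Round(s_1, k_1) = 0xC107
s_3 = Round(s_2, k_2) = 0xAE6C
s_4 = Round(s_3, k_3) = 0xAD1C
s_5 = Round(s_4, k_4) = 0xE21D
s_6 = Round(s_5, k_5) = 0xAB3A
s_7 = Round(s_6, k_6) = 0x1ADA

0xAE6C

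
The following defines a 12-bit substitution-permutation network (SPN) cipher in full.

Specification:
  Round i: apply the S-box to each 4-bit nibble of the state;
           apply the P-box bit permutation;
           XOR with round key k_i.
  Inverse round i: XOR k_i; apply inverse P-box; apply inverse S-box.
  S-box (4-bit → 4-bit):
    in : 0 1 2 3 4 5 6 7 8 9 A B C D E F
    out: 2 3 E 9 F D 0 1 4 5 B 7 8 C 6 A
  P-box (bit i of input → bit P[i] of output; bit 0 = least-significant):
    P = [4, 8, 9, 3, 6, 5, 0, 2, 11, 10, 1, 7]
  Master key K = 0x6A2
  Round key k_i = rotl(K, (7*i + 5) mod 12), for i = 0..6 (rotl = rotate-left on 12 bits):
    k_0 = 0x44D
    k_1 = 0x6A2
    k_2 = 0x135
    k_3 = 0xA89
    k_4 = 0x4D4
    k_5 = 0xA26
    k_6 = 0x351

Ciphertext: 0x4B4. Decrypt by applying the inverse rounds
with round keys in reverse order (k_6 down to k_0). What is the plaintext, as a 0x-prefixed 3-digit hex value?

0xE3D

s_0 = ciphertext = 0x4B4
s_1 = InvRound(s_0, k_6) = 0xF4E
s_2 = InvRound(s_1, k_5) = 0x01F
s_3 = InvRound(s_2, k_4) = 0x29C
s_4 = InvRound(s_3, k_3) = 0x7D7
s_5 = InvRound(s_4, k_2) = 0x218
s_6 = InvRound(s_5, k_1) = 0x203
s_7 = InvRound(s_6, k_0) = 0xE3D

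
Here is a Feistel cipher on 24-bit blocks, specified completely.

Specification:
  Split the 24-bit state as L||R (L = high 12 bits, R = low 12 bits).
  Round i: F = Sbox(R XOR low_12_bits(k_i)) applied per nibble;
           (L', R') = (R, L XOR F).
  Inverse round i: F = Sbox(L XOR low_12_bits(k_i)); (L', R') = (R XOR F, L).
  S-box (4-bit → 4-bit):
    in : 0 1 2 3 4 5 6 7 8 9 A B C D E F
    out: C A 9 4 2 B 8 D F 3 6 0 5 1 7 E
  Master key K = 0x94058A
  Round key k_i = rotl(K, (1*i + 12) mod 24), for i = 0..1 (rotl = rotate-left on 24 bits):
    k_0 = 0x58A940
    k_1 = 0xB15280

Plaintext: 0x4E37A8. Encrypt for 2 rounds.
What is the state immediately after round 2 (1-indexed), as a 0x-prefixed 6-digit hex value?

0x39CD0D

s_0 = plaintext = 0x4E37A8
s_1 = Round(s_0, k_0) = 0x7A839C
s_2 = Round(s_1, k_1) = 0x39CD0D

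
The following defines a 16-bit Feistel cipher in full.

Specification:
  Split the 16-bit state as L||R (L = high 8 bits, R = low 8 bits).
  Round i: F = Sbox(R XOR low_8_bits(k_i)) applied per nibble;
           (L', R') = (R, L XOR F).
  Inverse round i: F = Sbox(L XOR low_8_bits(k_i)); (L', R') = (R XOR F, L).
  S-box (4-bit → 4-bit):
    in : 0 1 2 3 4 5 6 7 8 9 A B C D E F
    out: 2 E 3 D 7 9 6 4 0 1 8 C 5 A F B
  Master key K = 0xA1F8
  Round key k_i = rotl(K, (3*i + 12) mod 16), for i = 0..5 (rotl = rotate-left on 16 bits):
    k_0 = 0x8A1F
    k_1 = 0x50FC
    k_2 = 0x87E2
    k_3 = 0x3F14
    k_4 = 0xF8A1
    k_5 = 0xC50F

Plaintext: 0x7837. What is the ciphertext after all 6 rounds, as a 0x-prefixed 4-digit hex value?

s_0 = plaintext = 0x7837
s_1 = Round(s_0, k_0) = 0x3748
s_2 = Round(s_1, k_1) = 0x48F0
s_3 = Round(s_2, k_2) = 0xF0AB
s_4 = Round(s_3, k_3) = 0xAB3B
s_5 = Round(s_4, k_4) = 0x3BB3
s_6 = Round(s_5, k_5) = 0xB3FE

0xB3FE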